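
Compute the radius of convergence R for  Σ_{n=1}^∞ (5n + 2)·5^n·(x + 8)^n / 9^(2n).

Apply the ratio test: |a_{n+1}| / |a_n| = [(5(n+1) + 2)/(5n + 2)] · 5/81, which tends to 5/81 as n → ∞.
The series converges when 5/81 · |x + 8| < 1, giving R = 81/5.

R = 81/5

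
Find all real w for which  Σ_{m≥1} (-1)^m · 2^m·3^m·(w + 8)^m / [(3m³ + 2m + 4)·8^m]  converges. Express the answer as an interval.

[-28/3, -20/3]

Ratio test: |a_{m+1}/a_m| = [(3m³ + 2m + 4)/(3(m+1)³ + 2(m+1) + 4)] · 2·3/8 → 3/4 as m → ∞.
Thus R = 1/(3/4) = 4/3.
Check w = -20/3: absolute convergence follows by limit comparison with Σ 1/m³.
At w = -28/3: the terms are on the order of 1/m³, so the series converges absolutely by comparison with the p-series (p = 3 > 1).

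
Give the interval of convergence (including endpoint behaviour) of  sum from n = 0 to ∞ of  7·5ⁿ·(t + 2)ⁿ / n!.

(−∞, ∞)

By the ratio test, |a_{n+1}/a_n| = 7/7 · 5 · 1/(n+1) → 0.
Since the limit is 0 < 1 for every t, the series converges on all of ℝ and R = ∞.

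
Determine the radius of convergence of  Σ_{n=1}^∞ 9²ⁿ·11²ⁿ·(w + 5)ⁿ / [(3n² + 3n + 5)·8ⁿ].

R = 8/9801

Ratio test: |a_{n+1}/a_n| = [(3n² + 3n + 5)/(3(n+1)² + 3(n+1) + 5)] · 81·121/8 → 9801/8 as n → ∞.
Convergence for |w + 5| · 9801/8 < 1, i.e. |w + 5| < 8/9801. So R = 8/9801.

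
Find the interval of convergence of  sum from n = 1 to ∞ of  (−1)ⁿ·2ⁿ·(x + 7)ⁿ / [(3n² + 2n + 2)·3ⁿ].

By the ratio test, |a_{n+1}/a_n| = [(3n² + 2n + 2)/(3(n+1)² + 2(n+1) + 2)] · 2/3 → 2/3.
Hence the series converges for |x + 7| < 1/(2/3) = 3/2, so the radius of convergence is 3/2.
Endpoint x = -11/2: the series is dominated by a constant times Σ 1/n², which converges (p = 2 > 1).
Endpoint x = -17/2: absolute convergence follows by limit comparison with Σ 1/n².

[-17/2, -11/2]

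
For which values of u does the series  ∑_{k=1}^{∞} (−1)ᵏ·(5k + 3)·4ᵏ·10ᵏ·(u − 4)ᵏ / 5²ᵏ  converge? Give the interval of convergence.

(27/8, 37/8)

The ratio of consecutive coefficients is [(5(k+1) + 3)/(5k + 3)] · 4·10/25 → 8/5.
Thus R = 1/(8/5) = 5/8.
At u = 37/8: the terms have absolute value of order k, which does not tend to 0, so the series diverges by the divergence test.
At u = 27/8: the terms have absolute value of order k, which does not tend to 0, so the series diverges by the divergence test.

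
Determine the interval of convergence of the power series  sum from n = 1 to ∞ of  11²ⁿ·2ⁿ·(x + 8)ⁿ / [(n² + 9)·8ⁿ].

By the ratio test, |a_{n+1}/a_n| = [(n² + 9)/((n+1)² + 9)] · 121·2/8 → 121/4.
Hence the series converges for |x + 8| < 1/(121/4) = 4/121, so the radius of convergence is 4/121.
When x = -964/121, the series is dominated by a constant times Σ 1/n², which converges (p = 2 > 1).
At x = -972/121: the series is dominated by a constant times Σ 1/n², which converges (p = 2 > 1).

[-972/121, -964/121]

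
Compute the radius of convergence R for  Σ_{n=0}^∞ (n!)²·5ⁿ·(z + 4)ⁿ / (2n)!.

R = 4/5

Apply the ratio test: |a_{n+1}| / |a_n| = (n+1)²/[(2n+1)·(2n+2)] · 5, which tends to 5/4 as n → ∞.
The series converges when 5/4 · |z + 4| < 1, giving R = 4/5.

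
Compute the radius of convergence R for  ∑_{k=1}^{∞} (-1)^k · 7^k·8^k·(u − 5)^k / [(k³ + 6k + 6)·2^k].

The ratio of consecutive coefficients is [(k³ + 6k + 6)/((k+1)³ + 6(k+1) + 6)] · 7·8/2 → 28.
Thus R = 1/(28) = 1/28.

R = 1/28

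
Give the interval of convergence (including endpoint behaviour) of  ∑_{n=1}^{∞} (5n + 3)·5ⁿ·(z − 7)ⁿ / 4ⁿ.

(31/5, 39/5)

The ratio of consecutive coefficients is [(5(n+1) + 3)/(5n + 3)] · 5/4 → 5/4.
Hence the series converges for |z − 7| < 1/(5/4) = 4/5, so the radius of convergence is 4/5.
Endpoint z = 39/5: the n-th term does not approach 0; divergence by the term test.
At z = 31/5: the terms have absolute value of order n, which does not tend to 0, so the series diverges by the divergence test.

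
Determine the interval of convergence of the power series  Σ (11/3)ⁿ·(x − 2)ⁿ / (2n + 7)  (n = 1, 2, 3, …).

Apply the ratio test: |a_{n+1}| / |a_n| = [(2n + 7)/(2(n+1) + 7)] · 11/3, which tends to 11/3 as n → ∞.
The series converges when 11/3 · |x − 2| < 1, giving R = 3/11.
When x = 25/11, the terms are asymptotic to a nonzero constant times 1/n, so the series diverges by limit comparison with Σ 1/n.
At x = 19/11: the terms alternate in sign and decrease monotonically to 0 in absolute value (size ~ c/n), so the alternating series test gives convergence.

[19/11, 25/11)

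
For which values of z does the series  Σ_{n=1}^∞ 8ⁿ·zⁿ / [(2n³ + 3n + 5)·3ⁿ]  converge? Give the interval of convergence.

[-3/8, 3/8]

Ratio test: |a_{n+1}/a_n| = [(2n³ + 3n + 5)/(2(n+1)³ + 3(n+1) + 5)] · 8/3 → 8/3 as n → ∞.
The series converges when 8/3 · |z| < 1, giving R = 3/8.
Endpoint z = 3/8: the series is dominated by a constant times Σ 1/n³, which converges (p = 3 > 1).
Endpoint z = -3/8: the series is dominated by a constant times Σ 1/n³, which converges (p = 3 > 1).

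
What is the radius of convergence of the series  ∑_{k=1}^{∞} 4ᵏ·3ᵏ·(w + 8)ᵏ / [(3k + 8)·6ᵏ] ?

The ratio of consecutive coefficients is [(3k + 8)/(3(k+1) + 8)] · 4·3/6 → 2.
Hence the series converges for |w + 8| < 1/(2) = 1/2, so the radius of convergence is 1/2.

R = 1/2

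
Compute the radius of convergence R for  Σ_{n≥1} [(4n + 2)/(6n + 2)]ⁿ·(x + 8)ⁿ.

Root test: |a_n|^(1/n) = (4n + 2)/(6n + 2) → 2/3.
The series converges when 2/3 · |x + 8| < 1, giving R = 3/2.

R = 3/2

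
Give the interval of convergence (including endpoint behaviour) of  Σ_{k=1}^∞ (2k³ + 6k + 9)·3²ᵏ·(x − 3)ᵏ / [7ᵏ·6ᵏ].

The ratio of consecutive coefficients is [(2(k+1)³ + 6(k+1) + 9)/(2k³ + 6k + 9)] · 9/(7·6) → 3/14.
Thus R = 1/(3/14) = 14/3.
Endpoint x = 23/3: the k-th term does not approach 0; divergence by the term test.
At x = -5/3: the terms have absolute value of order k³, which does not tend to 0, so the series diverges by the divergence test.

(-5/3, 23/3)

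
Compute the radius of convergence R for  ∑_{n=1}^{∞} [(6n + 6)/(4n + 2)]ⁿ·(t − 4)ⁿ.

R = 2/3

Root test: |a_n|^(1/n) = (6n + 6)/(4n + 2) → 3/2.
Thus R = 1/(3/2) = 2/3.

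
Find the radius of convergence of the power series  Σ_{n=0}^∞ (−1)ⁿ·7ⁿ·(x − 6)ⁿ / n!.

The ratio of consecutive coefficients is 7 · 1/(n+1) → 0.
The limit is 0, so the series converges for all x; R = ∞.

R = ∞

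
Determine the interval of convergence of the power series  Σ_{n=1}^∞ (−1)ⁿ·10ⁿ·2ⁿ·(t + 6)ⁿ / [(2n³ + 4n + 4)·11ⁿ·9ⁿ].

Apply the ratio test: |a_{n+1}| / |a_n| = [(2n³ + 4n + 4)/(2(n+1)³ + 4(n+1) + 4)] · 10·2/(11·9), which tends to 20/99 as n → ∞.
Convergence for |t + 6| · 20/99 < 1, i.e. |t + 6| < 99/20. So R = 99/20.
Check t = -21/20: absolute convergence follows by limit comparison with Σ 1/n³.
Check t = -219/20: the terms are on the order of 1/n³, so the series converges absolutely by comparison with the p-series (p = 3 > 1).

[-219/20, -21/20]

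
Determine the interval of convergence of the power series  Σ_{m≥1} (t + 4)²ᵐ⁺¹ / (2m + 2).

(-5, -3)

Apply the ratio test: |a_{m+1}| / |a_m| = (2m + 2)/(2(m+1) + 2), which tends to 1 as m → ∞.
Writing y = (t + 4)², the series in y has radius 1, so |t + 4| < √(1) = 1 and R = 1.
At t = -3: the terms are asymptotic to a nonzero constant times 1/m, so the series diverges by limit comparison with Σ 1/m.
Endpoint t = -5: the terms behave like c/m; limit comparison with the harmonic series gives divergence.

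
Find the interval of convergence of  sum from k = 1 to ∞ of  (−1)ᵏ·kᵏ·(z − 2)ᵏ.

{2}

By the Cauchy root test, |a_k|^(1/k) = k → ∞.
Since the k-th root of |a_k| is unbounded, the series converges only at z = 2; R = 0.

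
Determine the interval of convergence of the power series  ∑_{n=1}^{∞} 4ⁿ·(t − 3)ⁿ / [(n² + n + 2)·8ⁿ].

[1, 5]

By the ratio test, |a_{n+1}/a_n| = [(n² + n + 2)/((n+1)² + (n+1) + 2)] · 4/8 → 1/2.
Convergence for |t − 3| · 1/2 < 1, i.e. |t − 3| < 2. So R = 2.
Endpoint t = 5: the terms are on the order of 1/n², so the series converges absolutely by comparison with the p-series (p = 2 > 1).
Check t = 1: the series is dominated by a constant times Σ 1/n², which converges (p = 2 > 1).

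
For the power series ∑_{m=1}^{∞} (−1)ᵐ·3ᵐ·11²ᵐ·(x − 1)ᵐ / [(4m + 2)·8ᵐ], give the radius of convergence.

R = 8/363

Apply the ratio test: |a_{m+1}| / |a_m| = [(4m + 2)/(4(m+1) + 2)] · 3·121/8, which tends to 363/8 as m → ∞.
The series converges when 363/8 · |x − 1| < 1, giving R = 8/363.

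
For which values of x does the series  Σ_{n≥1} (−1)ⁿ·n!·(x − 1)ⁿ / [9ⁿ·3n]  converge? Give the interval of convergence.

By the ratio test, |a_{n+1}/a_n| = (n+1) · 1/9 · 3n/3(n+1) → ∞.
The terms grow without bound for any (x − 1) ≠ 0, so R = 0 (convergence only at x = 1).

{1}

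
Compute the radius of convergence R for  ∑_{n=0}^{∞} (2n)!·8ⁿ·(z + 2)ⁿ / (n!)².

By the ratio test, |a_{n+1}/a_n| = (2n+1)·(2n+2)/(n+1)² · 8 → 32.
Hence the series converges for |z + 2| < 1/(32) = 1/32, so the radius of convergence is 1/32.

R = 1/32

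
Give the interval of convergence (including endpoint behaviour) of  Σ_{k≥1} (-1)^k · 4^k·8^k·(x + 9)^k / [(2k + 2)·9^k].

(-297/32, -279/32]

By the ratio test, |a_{k+1}/a_k| = [(2k + 2)/(2(k+1) + 2)] · 4·8/9 → 32/9.
The series converges when 32/9 · |x + 9| < 1, giving R = 9/32.
At x = -279/32: the terms alternate in sign and decrease monotonically to 0 in absolute value (size ~ c/k), so the alternating series test gives convergence.
Endpoint x = -297/32: comparison with the harmonic series Σ 1/k shows the series diverges.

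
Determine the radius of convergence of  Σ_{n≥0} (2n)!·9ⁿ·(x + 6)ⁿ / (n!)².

R = 1/36

Ratio test: |a_{n+1}/a_n| = (2n+1)·(2n+2)/(n+1)² · 9 → 36 as n → ∞.
Convergence for |x + 6| · 36 < 1, i.e. |x + 6| < 1/36. So R = 1/36.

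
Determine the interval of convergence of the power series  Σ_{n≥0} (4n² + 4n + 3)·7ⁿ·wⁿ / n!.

The ratio of consecutive coefficients is (4(n+1)² + 4(n+1) + 3)/(4n² + 4n + 3) · 7 · 1/(n+1) → 0.
The limit is 0, so the series converges for all w; R = ∞.

(−∞, ∞)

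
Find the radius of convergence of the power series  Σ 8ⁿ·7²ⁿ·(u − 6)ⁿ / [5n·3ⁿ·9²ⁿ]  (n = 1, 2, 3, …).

The ratio of consecutive coefficients is [5n/5(n+1)] · 8·49/(3·81) → 392/243.
Hence the series converges for |u − 6| < 1/(392/243) = 243/392, so the radius of convergence is 243/392.

R = 243/392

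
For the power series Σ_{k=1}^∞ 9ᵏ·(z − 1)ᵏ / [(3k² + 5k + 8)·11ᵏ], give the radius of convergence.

R = 11/9

Ratio test: |a_{k+1}/a_k| = [(3k² + 5k + 8)/(3(k+1)² + 5(k+1) + 8)] · 9/11 → 9/11 as k → ∞.
The series converges when 9/11 · |z − 1| < 1, giving R = 11/9.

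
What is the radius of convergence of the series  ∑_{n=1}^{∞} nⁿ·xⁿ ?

R = 0

Applying the root test, |a_n|^(1/n) = n → ∞.
The root grows without bound, so R = 0 (convergence only at x = 0).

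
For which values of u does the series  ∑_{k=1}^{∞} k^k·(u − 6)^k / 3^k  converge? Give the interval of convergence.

{6}

By the Cauchy root test, |a_k|^(1/k) = k/3 → ∞.
The root grows without bound, so R = 0 (convergence only at u = 6).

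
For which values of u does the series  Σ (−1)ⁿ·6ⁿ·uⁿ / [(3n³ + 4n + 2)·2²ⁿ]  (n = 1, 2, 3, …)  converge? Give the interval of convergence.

[-2/3, 2/3]

Apply the ratio test: |a_{n+1}| / |a_n| = [(3n³ + 4n + 2)/(3(n+1)³ + 4(n+1) + 2)] · 6/4, which tends to 3/2 as n → ∞.
Thus R = 1/(3/2) = 2/3.
Check u = 2/3: the terms are on the order of 1/n³, so the series converges absolutely by comparison with the p-series (p = 3 > 1).
When u = -2/3, absolute convergence follows by limit comparison with Σ 1/n³.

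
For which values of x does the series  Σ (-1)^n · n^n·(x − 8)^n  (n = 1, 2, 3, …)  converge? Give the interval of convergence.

By the Cauchy root test, |a_n|^(1/n) = n → ∞.
Since the n-th root of |a_n| is unbounded, the series converges only at x = 8; R = 0.

{8}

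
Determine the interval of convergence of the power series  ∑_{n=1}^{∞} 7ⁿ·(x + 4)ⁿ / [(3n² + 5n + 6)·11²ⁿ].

[-149/7, 93/7]

Apply the ratio test: |a_{n+1}| / |a_n| = [(3n² + 5n + 6)/(3(n+1)² + 5(n+1) + 6)] · 7/121, which tends to 7/121 as n → ∞.
Hence the series converges for |x + 4| < 1/(7/121) = 121/7, so the radius of convergence is 121/7.
At x = 93/7: the series is dominated by a constant times Σ 1/n², which converges (p = 2 > 1).
Check x = -149/7: absolute convergence follows by limit comparison with Σ 1/n².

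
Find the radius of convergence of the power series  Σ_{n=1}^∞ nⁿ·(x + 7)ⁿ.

R = 0

By the Cauchy root test, |a_n|^(1/n) = n → ∞.
Since the n-th root of |a_n| is unbounded, the series converges only at x = -7; R = 0.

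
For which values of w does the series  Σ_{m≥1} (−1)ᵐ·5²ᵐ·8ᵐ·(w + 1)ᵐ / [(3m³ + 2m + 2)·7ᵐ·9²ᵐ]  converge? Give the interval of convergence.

[-767/200, 367/200]

Apply the ratio test: |a_{m+1}| / |a_m| = [(3m³ + 2m + 2)/(3(m+1)³ + 2(m+1) + 2)] · 25·8/(7·81), which tends to 200/567 as m → ∞.
Hence the series converges for |w + 1| < 1/(200/567) = 567/200, so the radius of convergence is 567/200.
At w = 367/200: absolute convergence follows by limit comparison with Σ 1/m³.
Endpoint w = -767/200: the terms are on the order of 1/m³, so the series converges absolutely by comparison with the p-series (p = 3 > 1).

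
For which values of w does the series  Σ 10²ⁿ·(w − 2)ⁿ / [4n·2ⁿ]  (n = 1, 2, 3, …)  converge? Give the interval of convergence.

Apply the ratio test: |a_{n+1}| / |a_n| = [4n/4(n+1)] · 100/2, which tends to 50 as n → ∞.
Thus R = 1/(50) = 1/50.
When w = 101/50, the terms behave like c/n; limit comparison with the harmonic series gives divergence.
At w = 99/50: convergence follows from the alternating series test (terms decrease monotonically to 0).

[99/50, 101/50)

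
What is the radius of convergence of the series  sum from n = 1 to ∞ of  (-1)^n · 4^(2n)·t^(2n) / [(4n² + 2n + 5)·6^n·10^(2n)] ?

The ratio of consecutive coefficients is [(4n² + 2n + 5)/(4(n+1)² + 2(n+1) + 5)] · 16/(6·100) → 2/75.
Successive powers of t differ by 2, so the series converges when |t|² · 2/75 < 1, i.e. |t| < √(75/2). So R = 5√6/2.

R = 5√6/2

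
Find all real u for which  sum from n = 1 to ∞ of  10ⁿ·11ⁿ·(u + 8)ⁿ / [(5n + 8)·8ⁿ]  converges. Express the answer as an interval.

The ratio of consecutive coefficients is [(5n + 8)/(5(n+1) + 8)] · 10·11/8 → 55/4.
Convergence for |u + 8| · 55/4 < 1, i.e. |u + 8| < 4/55. So R = 4/55.
Endpoint u = -436/55: the terms are asymptotic to a nonzero constant times 1/n, so the series diverges by limit comparison with Σ 1/n.
Check u = -444/55: convergence follows from the alternating series test (terms decrease monotonically to 0).

[-444/55, -436/55)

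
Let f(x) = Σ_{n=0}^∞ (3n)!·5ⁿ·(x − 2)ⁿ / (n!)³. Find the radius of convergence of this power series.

R = 1/135

Ratio test: |a_{n+1}/a_n| = (3n+1)·(3n+2)·(3n+3)/(n+1)³ · 5 → 135 as n → ∞.
Hence the series converges for |x − 2| < 1/(135) = 1/135, so the radius of convergence is 1/135.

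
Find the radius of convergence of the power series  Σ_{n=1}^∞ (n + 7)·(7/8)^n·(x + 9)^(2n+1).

The ratio of consecutive coefficients is [((n+1) + 7)/(n + 7)] · 7/8 → 7/8.
Since the exponent of (x + 9) increases by 2 each term, convergence requires |x + 9|² < 8/7, hence R = 2√14/7.

R = 2√14/7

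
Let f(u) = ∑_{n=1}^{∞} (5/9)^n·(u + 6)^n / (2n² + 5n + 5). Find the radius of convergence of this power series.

Ratio test: |a_{n+1}/a_n| = [(2n² + 5n + 5)/(2(n+1)² + 5(n+1) + 5)] · 5/9 → 5/9 as n → ∞.
Thus R = 1/(5/9) = 9/5.

R = 9/5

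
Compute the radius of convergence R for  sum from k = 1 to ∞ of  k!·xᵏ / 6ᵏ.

Ratio test: |a_{k+1}/a_k| = (k+1) · 1/6 → ∞ as k → ∞.
The ratio grows without bound, so the series diverges whenever x ≠ 0; it converges only at x = 0. R = 0.

R = 0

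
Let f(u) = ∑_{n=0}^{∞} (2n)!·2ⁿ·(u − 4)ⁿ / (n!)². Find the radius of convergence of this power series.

Apply the ratio test: |a_{n+1}| / |a_n| = (2n+1)·(2n+2)/(n+1)² · 2, which tends to 8 as n → ∞.
The series converges when 8 · |u − 4| < 1, giving R = 1/8.

R = 1/8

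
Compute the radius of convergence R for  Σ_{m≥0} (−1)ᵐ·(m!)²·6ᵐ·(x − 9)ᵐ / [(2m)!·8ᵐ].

Apply the ratio test: |a_{m+1}| / |a_m| = (m+1)²/[(2m+1)·(2m+2)] · 6/8, which tends to 3/16 as m → ∞.
Hence the series converges for |x − 9| < 1/(3/16) = 16/3, so the radius of convergence is 16/3.

R = 16/3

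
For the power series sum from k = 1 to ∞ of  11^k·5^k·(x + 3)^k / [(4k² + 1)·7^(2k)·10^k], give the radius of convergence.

R = 98/11

Apply the ratio test: |a_{k+1}| / |a_k| = [(4k² + 1)/(4(k+1)² + 1)] · 11·5/(49·10), which tends to 11/98 as k → ∞.
Hence the series converges for |x + 3| < 1/(11/98) = 98/11, so the radius of convergence is 98/11.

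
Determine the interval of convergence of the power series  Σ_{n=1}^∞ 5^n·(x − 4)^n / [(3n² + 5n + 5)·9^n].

[11/5, 29/5]

Apply the ratio test: |a_{n+1}| / |a_n| = [(3n² + 5n + 5)/(3(n+1)² + 5(n+1) + 5)] · 5/9, which tends to 5/9 as n → ∞.
Thus R = 1/(5/9) = 9/5.
Check x = 29/5: the terms are on the order of 1/n², so the series converges absolutely by comparison with the p-series (p = 2 > 1).
When x = 11/5, the series is dominated by a constant times Σ 1/n², which converges (p = 2 > 1).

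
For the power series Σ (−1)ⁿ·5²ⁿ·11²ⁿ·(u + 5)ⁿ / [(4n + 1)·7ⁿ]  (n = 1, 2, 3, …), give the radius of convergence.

R = 7/3025

Apply the ratio test: |a_{n+1}| / |a_n| = [(4n + 1)/(4(n+1) + 1)] · 25·121/7, which tends to 3025/7 as n → ∞.
Thus R = 1/(3025/7) = 7/3025.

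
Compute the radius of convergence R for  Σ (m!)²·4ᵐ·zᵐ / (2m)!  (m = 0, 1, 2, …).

R = 1

Apply the ratio test: |a_{m+1}| / |a_m| = (m+1)²/[(2m+1)·(2m+2)] · 4, which tends to 1 as m → ∞.
So the series converges when |z| < 1 and diverges when |z| > 1; R = 1.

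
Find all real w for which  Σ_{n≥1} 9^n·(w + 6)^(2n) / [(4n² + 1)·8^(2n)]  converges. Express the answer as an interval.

[-26/3, -10/3]

Apply the ratio test: |a_{n+1}| / |a_n| = [(4n² + 1)/(4(n+1)² + 1)] · 9/64, which tends to 9/64 as n → ∞.
Writing y = (w + 6)², the series in y has radius 64/9, so |w + 6| < √(64/9) = 8/3 and R = 8/3.
Endpoint w = -10/3: the series is dominated by a constant times Σ 1/n², which converges (p = 2 > 1).
Endpoint w = -26/3: absolute convergence follows by limit comparison with Σ 1/n².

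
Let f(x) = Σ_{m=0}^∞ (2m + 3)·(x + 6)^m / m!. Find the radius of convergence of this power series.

R = ∞

The ratio of consecutive coefficients is (2(m+1) + 3)/(2m + 3) · 1/(m+1) → 0.
The ratio tends to 0 regardless of x, hence R = ∞.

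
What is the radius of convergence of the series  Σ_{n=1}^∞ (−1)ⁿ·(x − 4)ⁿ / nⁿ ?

R = ∞

By the Cauchy root test, |a_n|^(1/n) = 1/n → 0.
Since the n-th root of |a_n| tends to 0, the series converges for all real x; R = ∞.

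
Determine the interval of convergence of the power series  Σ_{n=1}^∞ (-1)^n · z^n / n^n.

(−∞, ∞)

By the Cauchy root test, |a_n|^(1/n) = 1/n → 0.
Since the n-th root of |a_n| tends to 0, the series converges for all real z; R = ∞.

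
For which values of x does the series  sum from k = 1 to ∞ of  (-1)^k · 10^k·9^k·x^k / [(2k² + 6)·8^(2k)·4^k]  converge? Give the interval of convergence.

[-128/45, 128/45]

The ratio of consecutive coefficients is [(2k² + 6)/(2(k+1)² + 6)] · 10·9/(64·4) → 45/128.
Thus R = 1/(45/128) = 128/45.
Check x = 128/45: absolute convergence follows by limit comparison with Σ 1/k².
When x = -128/45, the terms are on the order of 1/k², so the series converges absolutely by comparison with the p-series (p = 2 > 1).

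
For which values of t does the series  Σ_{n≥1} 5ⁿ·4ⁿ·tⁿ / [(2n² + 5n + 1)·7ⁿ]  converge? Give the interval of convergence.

[-7/20, 7/20]

Ratio test: |a_{n+1}/a_n| = [(2n² + 5n + 1)/(2(n+1)² + 5(n+1) + 1)] · 5·4/7 → 20/7 as n → ∞.
Thus R = 1/(20/7) = 7/20.
When t = 7/20, the terms are on the order of 1/n², so the series converges absolutely by comparison with the p-series (p = 2 > 1).
Check t = -7/20: the series is dominated by a constant times Σ 1/n², which converges (p = 2 > 1).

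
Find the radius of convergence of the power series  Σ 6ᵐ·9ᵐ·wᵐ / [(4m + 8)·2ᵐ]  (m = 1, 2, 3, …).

The ratio of consecutive coefficients is [(4m + 8)/(4(m+1) + 8)] · 6·9/2 → 27.
Convergence for |w| · 27 < 1, i.e. |w| < 1/27. So R = 1/27.

R = 1/27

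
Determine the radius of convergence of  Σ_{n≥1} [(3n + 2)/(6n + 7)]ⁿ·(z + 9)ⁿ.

Applying the root test, |a_n|^(1/n) = (3n + 2)/(6n + 7) → 1/2.
Thus R = 1/(1/2) = 2.

R = 2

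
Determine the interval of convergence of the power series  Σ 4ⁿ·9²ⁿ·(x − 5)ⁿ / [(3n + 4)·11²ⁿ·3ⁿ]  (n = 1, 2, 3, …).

By the ratio test, |a_{n+1}/a_n| = [(3n + 4)/(3(n+1) + 4)] · 4·81/(121·3) → 108/121.
Thus R = 1/(108/121) = 121/108.
At x = 661/108: the terms are asymptotic to a nonzero constant times 1/n, so the series diverges by limit comparison with Σ 1/n.
Check x = 419/108: an alternating series whose terms decrease to 0 in absolute value, so it converges by the Leibniz criterion.

[419/108, 661/108)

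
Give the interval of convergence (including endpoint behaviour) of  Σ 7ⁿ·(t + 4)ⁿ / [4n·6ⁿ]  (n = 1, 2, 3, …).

[-34/7, -22/7)

By the ratio test, |a_{n+1}/a_n| = [4n/4(n+1)] · 7/6 → 7/6.
The series converges when 7/6 · |t + 4| < 1, giving R = 6/7.
When t = -22/7, the terms are asymptotic to a nonzero constant times 1/n, so the series diverges by limit comparison with Σ 1/n.
Check t = -34/7: an alternating series whose terms decrease to 0 in absolute value, so it converges by the Leibniz criterion.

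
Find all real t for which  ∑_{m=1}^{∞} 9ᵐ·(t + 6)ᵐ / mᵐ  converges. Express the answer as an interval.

By the Cauchy root test, |a_m|^(1/m) = 9/m → 0.
The limit is 0 for every t, so R = ∞.

(−∞, ∞)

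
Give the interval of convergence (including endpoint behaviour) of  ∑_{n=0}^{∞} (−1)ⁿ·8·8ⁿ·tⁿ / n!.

Apply the ratio test: |a_{n+1}| / |a_n| = 8/8 · 8 · 1/(n+1), which tends to 0 as n → ∞.
The limit is 0, so the series converges for all t; R = ∞.

(−∞, ∞)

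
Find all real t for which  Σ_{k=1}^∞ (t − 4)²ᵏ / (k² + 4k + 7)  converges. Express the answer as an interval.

Ratio test: |a_{k+1}/a_k| = (k² + 4k + 7)/((k+1)² + 4(k+1) + 7) → 1 as k → ∞.
Writing y = (t − 4)², the series in y has radius 1, so |t − 4| < √(1) = 1 and R = 1.
When t = 5, the series is dominated by a constant times Σ 1/k², which converges (p = 2 > 1).
Endpoint t = 3: absolute convergence follows by limit comparison with Σ 1/k².

[3, 5]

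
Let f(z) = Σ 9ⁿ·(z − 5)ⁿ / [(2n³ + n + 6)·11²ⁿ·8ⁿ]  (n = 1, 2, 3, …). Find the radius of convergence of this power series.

By the ratio test, |a_{n+1}/a_n| = [(2n³ + n + 6)/(2(n+1)³ + (n+1) + 6)] · 9/(121·8) → 9/968.
The series converges when 9/968 · |z − 5| < 1, giving R = 968/9.

R = 968/9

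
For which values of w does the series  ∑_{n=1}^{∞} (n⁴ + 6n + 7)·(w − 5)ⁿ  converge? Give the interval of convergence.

(4, 6)

Ratio test: |a_{n+1}/a_n| = ((n+1)⁴ + 6(n+1) + 7)/(n⁴ + 6n + 7) → 1 as n → ∞.
Convergence for |w − 5| < 1, so R = 1.
When w = 6, the terms have absolute value of order n⁴, which does not tend to 0, so the series diverges by the divergence test.
Check w = 4: the terms do not tend to 0, so the series diverges.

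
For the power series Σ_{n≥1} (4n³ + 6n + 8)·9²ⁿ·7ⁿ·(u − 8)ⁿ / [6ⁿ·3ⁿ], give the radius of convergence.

R = 2/63

Ratio test: |a_{n+1}/a_n| = [(4(n+1)³ + 6(n+1) + 8)/(4n³ + 6n + 8)] · 81·7/(6·3) → 63/2 as n → ∞.
The series converges when 63/2 · |u − 8| < 1, giving R = 2/63.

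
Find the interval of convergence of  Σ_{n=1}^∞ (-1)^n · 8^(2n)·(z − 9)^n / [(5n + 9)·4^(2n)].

(35/4, 37/4]

By the ratio test, |a_{n+1}/a_n| = [(5n + 9)/(5(n+1) + 9)] · 64/16 → 4.
The series converges when 4 · |z − 9| < 1, giving R = 1/4.
Endpoint z = 37/4: the terms alternate in sign and decrease monotonically to 0 in absolute value (size ~ c/n), so the alternating series test gives convergence.
When z = 35/4, the terms are asymptotic to a nonzero constant times 1/n, so the series diverges by limit comparison with Σ 1/n.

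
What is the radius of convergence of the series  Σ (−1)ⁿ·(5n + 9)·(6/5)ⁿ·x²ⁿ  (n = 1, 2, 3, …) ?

R = √30/6

Ratio test: |a_{n+1}/a_n| = [(5(n+1) + 9)/(5n + 9)] · 6/5 → 6/5 as n → ∞.
Writing y = x², the series in y has radius 5/6, so |x| < √(5/6) and R = √30/6.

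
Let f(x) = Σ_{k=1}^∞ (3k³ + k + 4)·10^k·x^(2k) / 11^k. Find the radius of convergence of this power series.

R = √110/10

Apply the ratio test: |a_{k+1}| / |a_k| = [(3(k+1)³ + (k+1) + 4)/(3k³ + k + 4)] · 10/11, which tends to 10/11 as k → ∞.
Successive powers of x differ by 2, so the series converges when |x|² · 10/11 < 1, i.e. |x| < √(11/10). So R = √110/10.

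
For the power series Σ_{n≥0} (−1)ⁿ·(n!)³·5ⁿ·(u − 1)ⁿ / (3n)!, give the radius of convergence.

R = 27/5

The ratio of consecutive coefficients is (n+1)³/[(3n+1)·(3n+2)·(3n+3)] · 5 → 5/27.
The series converges when 5/27 · |u − 1| < 1, giving R = 27/5.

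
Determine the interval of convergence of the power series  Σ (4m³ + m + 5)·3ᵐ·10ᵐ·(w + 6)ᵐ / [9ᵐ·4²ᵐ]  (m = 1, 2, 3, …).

(-54/5, -6/5)

The ratio of consecutive coefficients is [(4(m+1)³ + (m+1) + 5)/(4m³ + m + 5)] · 3·10/(9·16) → 5/24.
Thus R = 1/(5/24) = 24/5.
Check w = -6/5: the terms have absolute value of order m³, which does not tend to 0, so the series diverges by the divergence test.
When w = -54/5, the terms have absolute value of order m³, which does not tend to 0, so the series diverges by the divergence test.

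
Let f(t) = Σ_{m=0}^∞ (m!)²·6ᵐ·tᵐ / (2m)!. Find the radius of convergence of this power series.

Apply the ratio test: |a_{m+1}| / |a_m| = (m+1)²/[(2m+1)·(2m+2)] · 6, which tends to 3/2 as m → ∞.
The series converges when 3/2 · |t| < 1, giving R = 2/3.

R = 2/3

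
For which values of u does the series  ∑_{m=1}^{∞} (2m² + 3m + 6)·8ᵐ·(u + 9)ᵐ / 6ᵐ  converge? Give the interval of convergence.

(-39/4, -33/4)

Apply the ratio test: |a_{m+1}| / |a_m| = [(2(m+1)² + 3(m+1) + 6)/(2m² + 3m + 6)] · 8/6, which tends to 4/3 as m → ∞.
Hence the series converges for |u + 9| < 1/(4/3) = 3/4, so the radius of convergence is 3/4.
Check u = -33/4: the terms do not tend to 0, so the series diverges.
Check u = -39/4: the terms do not tend to 0, so the series diverges.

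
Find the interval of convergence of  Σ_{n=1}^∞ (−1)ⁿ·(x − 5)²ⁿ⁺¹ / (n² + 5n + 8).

[4, 6]

Apply the ratio test: |a_{n+1}| / |a_n| = (n² + 5n + 8)/((n+1)² + 5(n+1) + 8), which tends to 1 as n → ∞.
Successive powers of (x − 5) differ by 2, so the series converges when |x − 5|² · 1 < 1, i.e. |x − 5| < √(1) = 1. So R = 1.
At x = 6: the series is dominated by a constant times Σ 1/n², which converges (p = 2 > 1).
Endpoint x = 4: absolute convergence follows by limit comparison with Σ 1/n².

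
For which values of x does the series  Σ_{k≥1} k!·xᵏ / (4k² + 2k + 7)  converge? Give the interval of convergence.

Apply the ratio test: |a_{k+1}| / |a_k| = (k+1) · (4k² + 2k + 7)/(4(k+1)² + 2(k+1) + 7), which tends to ∞ as k → ∞.
The ratio grows without bound, so the series diverges whenever x ≠ 0; it converges only at x = 0. R = 0.

{0}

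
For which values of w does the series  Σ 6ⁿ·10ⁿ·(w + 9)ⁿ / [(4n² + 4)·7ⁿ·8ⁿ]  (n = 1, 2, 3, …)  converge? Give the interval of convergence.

[-149/15, -121/15]

By the ratio test, |a_{n+1}/a_n| = [(4n² + 4)/(4(n+1)² + 4)] · 6·10/(7·8) → 15/14.
Thus R = 1/(15/14) = 14/15.
At w = -121/15: the terms are on the order of 1/n², so the series converges absolutely by comparison with the p-series (p = 2 > 1).
At w = -149/15: the terms are on the order of 1/n², so the series converges absolutely by comparison with the p-series (p = 2 > 1).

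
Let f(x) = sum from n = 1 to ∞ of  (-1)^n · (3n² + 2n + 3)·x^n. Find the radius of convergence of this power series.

R = 1

The ratio of consecutive coefficients is (3(n+1)² + 2(n+1) + 3)/(3n² + 2n + 3) → 1.
So the series converges when |x| < 1 and diverges when |x| > 1; R = 1.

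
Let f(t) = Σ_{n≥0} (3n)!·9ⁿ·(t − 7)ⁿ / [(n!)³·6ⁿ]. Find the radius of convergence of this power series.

Ratio test: |a_{n+1}/a_n| = (3n+1)·(3n+2)·(3n+3)/(n+1)³ · 9/6 → 81/2 as n → ∞.
Thus R = 1/(81/2) = 2/81.

R = 2/81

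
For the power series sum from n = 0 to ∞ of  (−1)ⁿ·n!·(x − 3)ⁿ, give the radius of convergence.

R = 0

Apply the ratio test: |a_{n+1}| / |a_n| = (n+1), which tends to ∞ as n → ∞.
Since the ratio → ∞, the series diverges for every x ≠ 3, and R = 0.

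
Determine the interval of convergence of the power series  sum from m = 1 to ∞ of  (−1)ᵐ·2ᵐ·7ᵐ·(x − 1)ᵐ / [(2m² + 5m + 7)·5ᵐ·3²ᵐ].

Ratio test: |a_{m+1}/a_m| = [(2m² + 5m + 7)/(2(m+1)² + 5(m+1) + 7)] · 2·7/(5·9) → 14/45 as m → ∞.
Convergence for |x − 1| · 14/45 < 1, i.e. |x − 1| < 45/14. So R = 45/14.
When x = 59/14, the series is dominated by a constant times Σ 1/m², which converges (p = 2 > 1).
Endpoint x = -31/14: the terms are on the order of 1/m², so the series converges absolutely by comparison with the p-series (p = 2 > 1).

[-31/14, 59/14]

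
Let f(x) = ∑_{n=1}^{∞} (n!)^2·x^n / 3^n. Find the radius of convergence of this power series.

Ratio test: |a_{n+1}/a_n| = (n+1)² · 1/3 → ∞ as n → ∞.
The ratio grows without bound, so the series diverges whenever x ≠ 0; it converges only at x = 0. R = 0.

R = 0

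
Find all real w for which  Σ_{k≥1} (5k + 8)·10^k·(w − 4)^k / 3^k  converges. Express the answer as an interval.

By the ratio test, |a_{k+1}/a_k| = [(5(k+1) + 8)/(5k + 8)] · 10/3 → 10/3.
Convergence for |w − 4| · 10/3 < 1, i.e. |w − 4| < 3/10. So R = 3/10.
When w = 43/10, the k-th term does not approach 0; divergence by the term test.
At w = 37/10: the terms do not tend to 0, so the series diverges.

(37/10, 43/10)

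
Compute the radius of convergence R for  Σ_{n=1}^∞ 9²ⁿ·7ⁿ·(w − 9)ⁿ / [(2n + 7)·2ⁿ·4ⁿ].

R = 8/567

Ratio test: |a_{n+1}/a_n| = [(2n + 7)/(2(n+1) + 7)] · 81·7/(2·4) → 567/8 as n → ∞.
Hence the series converges for |w − 9| < 1/(567/8) = 8/567, so the radius of convergence is 8/567.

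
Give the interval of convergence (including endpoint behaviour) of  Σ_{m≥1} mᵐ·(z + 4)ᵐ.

Applying the root test, |a_m|^(1/m) = m → ∞.
The root grows without bound, so R = 0 (convergence only at z = -4).

{-4}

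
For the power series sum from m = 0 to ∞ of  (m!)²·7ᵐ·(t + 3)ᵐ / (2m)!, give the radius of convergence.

R = 4/7

The ratio of consecutive coefficients is (m+1)²/[(2m+1)·(2m+2)] · 7 → 7/4.
Thus R = 1/(7/4) = 4/7.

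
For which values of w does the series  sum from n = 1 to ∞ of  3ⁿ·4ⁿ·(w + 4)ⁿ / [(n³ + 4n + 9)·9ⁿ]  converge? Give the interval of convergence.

[-19/4, -13/4]

Ratio test: |a_{n+1}/a_n| = [(n³ + 4n + 9)/((n+1)³ + 4(n+1) + 9)] · 3·4/9 → 4/3 as n → ∞.
Hence the series converges for |w + 4| < 1/(4/3) = 3/4, so the radius of convergence is 3/4.
Endpoint w = -13/4: the terms are on the order of 1/n³, so the series converges absolutely by comparison with the p-series (p = 3 > 1).
Endpoint w = -19/4: absolute convergence follows by limit comparison with Σ 1/n³.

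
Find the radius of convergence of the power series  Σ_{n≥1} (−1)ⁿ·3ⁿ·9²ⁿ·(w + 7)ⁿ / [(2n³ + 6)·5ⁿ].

Ratio test: |a_{n+1}/a_n| = [(2n³ + 6)/(2(n+1)³ + 6)] · 3·81/5 → 243/5 as n → ∞.
The series converges when 243/5 · |w + 7| < 1, giving R = 5/243.

R = 5/243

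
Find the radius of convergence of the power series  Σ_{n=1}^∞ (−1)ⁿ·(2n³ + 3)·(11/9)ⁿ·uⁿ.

R = 9/11

The ratio of consecutive coefficients is [(2(n+1)³ + 3)/(2n³ + 3)] · 11/9 → 11/9.
Convergence for |u| · 11/9 < 1, i.e. |u| < 9/11. So R = 9/11.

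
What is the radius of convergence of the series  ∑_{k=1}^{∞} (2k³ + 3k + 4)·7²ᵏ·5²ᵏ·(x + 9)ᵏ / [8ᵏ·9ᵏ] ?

R = 72/1225

Apply the ratio test: |a_{k+1}| / |a_k| = [(2(k+1)³ + 3(k+1) + 4)/(2k³ + 3k + 4)] · 49·25/(8·9), which tends to 1225/72 as k → ∞.
Hence the series converges for |x + 9| < 1/(1225/72) = 72/1225, so the radius of convergence is 72/1225.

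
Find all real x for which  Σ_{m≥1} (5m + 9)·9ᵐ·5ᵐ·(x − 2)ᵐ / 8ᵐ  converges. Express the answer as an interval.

(82/45, 98/45)

By the ratio test, |a_{m+1}/a_m| = [(5(m+1) + 9)/(5m + 9)] · 9·5/8 → 45/8.
Thus R = 1/(45/8) = 8/45.
At x = 98/45: the terms have absolute value of order m, which does not tend to 0, so the series diverges by the divergence test.
When x = 82/45, the terms have absolute value of order m, which does not tend to 0, so the series diverges by the divergence test.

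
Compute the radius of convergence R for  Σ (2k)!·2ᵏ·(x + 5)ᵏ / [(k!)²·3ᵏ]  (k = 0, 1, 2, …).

R = 3/8

Ratio test: |a_{k+1}/a_k| = (2k+1)·(2k+2)/(k+1)² · 2/3 → 8/3 as k → ∞.
Hence the series converges for |x + 5| < 1/(8/3) = 3/8, so the radius of convergence is 3/8.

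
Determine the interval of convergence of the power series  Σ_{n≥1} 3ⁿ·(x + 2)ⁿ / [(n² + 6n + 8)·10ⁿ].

Ratio test: |a_{n+1}/a_n| = [(n² + 6n + 8)/((n+1)² + 6(n+1) + 8)] · 3/10 → 3/10 as n → ∞.
The series converges when 3/10 · |x + 2| < 1, giving R = 10/3.
At x = 4/3: the terms are on the order of 1/n², so the series converges absolutely by comparison with the p-series (p = 2 > 1).
Endpoint x = -16/3: the series is dominated by a constant times Σ 1/n², which converges (p = 2 > 1).

[-16/3, 4/3]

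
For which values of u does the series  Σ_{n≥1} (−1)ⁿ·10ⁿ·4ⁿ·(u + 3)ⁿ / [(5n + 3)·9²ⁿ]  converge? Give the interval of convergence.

By the ratio test, |a_{n+1}/a_n| = [(5n + 3)/(5(n+1) + 3)] · 10·4/81 → 40/81.
Convergence for |u + 3| · 40/81 < 1, i.e. |u + 3| < 81/40. So R = 81/40.
Endpoint u = -39/40: the terms alternate in sign and decrease monotonically to 0 in absolute value (size ~ c/n), so the alternating series test gives convergence.
Check u = -201/40: the terms behave like c/n; limit comparison with the harmonic series gives divergence.

(-201/40, -39/40]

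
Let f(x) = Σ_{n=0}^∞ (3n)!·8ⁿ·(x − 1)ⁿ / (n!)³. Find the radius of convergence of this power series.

Apply the ratio test: |a_{n+1}| / |a_n| = (3n+1)·(3n+2)·(3n+3)/(n+1)³ · 8, which tends to 216 as n → ∞.
The series converges when 216 · |x − 1| < 1, giving R = 1/216.

R = 1/216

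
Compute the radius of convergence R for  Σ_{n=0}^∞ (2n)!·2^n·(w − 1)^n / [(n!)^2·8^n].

R = 1

The ratio of consecutive coefficients is (2n+1)·(2n+2)/(n+1)² · 2/8 → 1.
Hence R = 1.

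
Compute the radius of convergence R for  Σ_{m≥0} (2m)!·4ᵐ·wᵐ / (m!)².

The ratio of consecutive coefficients is (2m+1)·(2m+2)/(m+1)² · 4 → 16.
Convergence for |w| · 16 < 1, i.e. |w| < 1/16. So R = 1/16.

R = 1/16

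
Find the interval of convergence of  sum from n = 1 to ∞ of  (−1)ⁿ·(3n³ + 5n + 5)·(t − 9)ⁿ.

Ratio test: |a_{n+1}/a_n| = (3(n+1)³ + 5(n+1) + 5)/(3n³ + 5n + 5) → 1 as n → ∞.
So the series converges when |t − 9| < 1 and diverges when |t − 9| > 1; R = 1.
Endpoint t = 10: the terms do not tend to 0, so the series diverges.
At t = 8: the terms do not tend to 0, so the series diverges.

(8, 10)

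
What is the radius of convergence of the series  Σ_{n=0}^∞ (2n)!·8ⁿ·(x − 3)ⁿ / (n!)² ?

R = 1/32

Ratio test: |a_{n+1}/a_n| = (2n+1)·(2n+2)/(n+1)² · 8 → 32 as n → ∞.
Thus R = 1/(32) = 1/32.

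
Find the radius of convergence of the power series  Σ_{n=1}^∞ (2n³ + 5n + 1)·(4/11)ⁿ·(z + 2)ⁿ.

R = 11/4

The ratio of consecutive coefficients is [(2(n+1)³ + 5(n+1) + 1)/(2n³ + 5n + 1)] · 4/11 → 4/11.
Convergence for |z + 2| · 4/11 < 1, i.e. |z + 2| < 11/4. So R = 11/4.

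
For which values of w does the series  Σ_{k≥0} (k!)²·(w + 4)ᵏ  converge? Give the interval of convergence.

The ratio of consecutive coefficients is (k+1)² → ∞.
Since the ratio → ∞, the series diverges for every w ≠ -4, and R = 0.

{-4}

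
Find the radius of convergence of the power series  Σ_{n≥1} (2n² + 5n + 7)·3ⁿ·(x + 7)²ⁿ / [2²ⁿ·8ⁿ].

Ratio test: |a_{n+1}/a_n| = [(2(n+1)² + 5(n+1) + 7)/(2n² + 5n + 7)] · 3/(4·8) → 3/32 as n → ∞.
Writing y = (x + 7)², the series in y has radius 32/3, so |x + 7| < √(32/3) and R = 4√6/3.

R = 4√6/3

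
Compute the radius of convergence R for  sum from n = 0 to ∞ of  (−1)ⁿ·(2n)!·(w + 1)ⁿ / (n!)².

Ratio test: |a_{n+1}/a_n| = (2n+1)·(2n+2)/(n+1)² → 4 as n → ∞.
Thus R = 1/(4) = 1/4.

R = 1/4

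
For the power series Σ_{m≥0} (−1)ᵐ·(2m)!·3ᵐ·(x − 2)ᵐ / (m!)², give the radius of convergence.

The ratio of consecutive coefficients is (2m+1)·(2m+2)/(m+1)² · 3 → 12.
Hence the series converges for |x − 2| < 1/(12) = 1/12, so the radius of convergence is 1/12.

R = 1/12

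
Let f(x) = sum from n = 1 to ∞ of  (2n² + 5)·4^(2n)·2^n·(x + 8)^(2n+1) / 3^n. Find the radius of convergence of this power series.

R = √6/8

By the ratio test, |a_{n+1}/a_n| = [(2(n+1)² + 5)/(2n² + 5)] · 16·2/3 → 32/3.
Writing y = (x + 8)², the series in y has radius 3/32, so |x + 8| < √(3/32) and R = √6/8.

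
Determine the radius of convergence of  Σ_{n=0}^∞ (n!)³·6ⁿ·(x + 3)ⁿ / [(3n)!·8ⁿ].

R = 36

Ratio test: |a_{n+1}/a_n| = (n+1)³/[(3n+1)·(3n+2)·(3n+3)] · 6/8 → 1/36 as n → ∞.
Thus R = 1/(1/36) = 36.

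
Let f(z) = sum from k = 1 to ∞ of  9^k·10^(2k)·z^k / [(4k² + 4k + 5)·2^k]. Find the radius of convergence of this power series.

R = 1/450

Ratio test: |a_{k+1}/a_k| = [(4k² + 4k + 5)/(4(k+1)² + 4(k+1) + 5)] · 9·100/2 → 450 as k → ∞.
Convergence for |z| · 450 < 1, i.e. |z| < 1/450. So R = 1/450.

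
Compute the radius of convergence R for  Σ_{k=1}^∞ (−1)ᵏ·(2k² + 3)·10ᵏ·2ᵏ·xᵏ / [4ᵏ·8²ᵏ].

The ratio of consecutive coefficients is [(2(k+1)² + 3)/(2k² + 3)] · 10·2/(4·64) → 5/64.
Thus R = 1/(5/64) = 64/5.

R = 64/5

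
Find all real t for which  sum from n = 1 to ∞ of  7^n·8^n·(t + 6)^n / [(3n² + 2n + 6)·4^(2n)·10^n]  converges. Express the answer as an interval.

[-62/7, -22/7]

Ratio test: |a_{n+1}/a_n| = [(3n² + 2n + 6)/(3(n+1)² + 2(n+1) + 6)] · 7·8/(16·10) → 7/20 as n → ∞.
Hence the series converges for |t + 6| < 1/(7/20) = 20/7, so the radius of convergence is 20/7.
Endpoint t = -22/7: the terms are on the order of 1/n², so the series converges absolutely by comparison with the p-series (p = 2 > 1).
Check t = -62/7: the series is dominated by a constant times Σ 1/n², which converges (p = 2 > 1).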